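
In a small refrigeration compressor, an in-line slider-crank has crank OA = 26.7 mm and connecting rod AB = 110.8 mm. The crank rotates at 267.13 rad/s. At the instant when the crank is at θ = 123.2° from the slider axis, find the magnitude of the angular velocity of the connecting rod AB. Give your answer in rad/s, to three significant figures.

36.0

ω = 267.1 rad/s
The rod makes angle φ with the slider axis where L sinφ = r sinθ; differentiating, L cosφ·φ̇ = r ω cosθ.
L cosφ = √(L² − r² sin²θ) = 0.10852 m.
|ω_rod| = r ω |cosθ| / √(L² − r² sin²θ) = 0.0267·267.1·0.54756/0.10852 = 35.987 rad/s.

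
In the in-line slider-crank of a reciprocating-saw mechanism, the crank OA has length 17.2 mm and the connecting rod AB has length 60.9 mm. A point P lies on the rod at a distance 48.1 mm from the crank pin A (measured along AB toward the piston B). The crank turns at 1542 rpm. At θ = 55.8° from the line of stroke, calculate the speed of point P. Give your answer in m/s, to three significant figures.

2.61

ω = 161.5 rad/s.  Crank-pin speed |V_A| = rω = 2.7774 m/s, perpendicular to OA.
Rod angle: sinφ = −(r/L) sinθ ⇒ φ = -13.509°; ω_rod = −rω cosθ/√(L²−r²sin²θ) = -26.364 rad/s.
V_P = V_A + ω_rod × AP, with AP = 0.0481 m along the rod.
Components: V_Px = −rω sinθ − a·ω_rod·sinφ = -2.5934 m/s;  V_Py = rω cosθ + a·ω_rod·cosφ = +0.32812 m/s.
|V_P| = √(V_Px² + V_Py²) = 2.614 m/s.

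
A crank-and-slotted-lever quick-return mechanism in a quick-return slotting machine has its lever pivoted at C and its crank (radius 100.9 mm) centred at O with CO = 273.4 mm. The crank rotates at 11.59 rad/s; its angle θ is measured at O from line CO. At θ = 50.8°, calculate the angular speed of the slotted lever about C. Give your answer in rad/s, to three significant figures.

2.67

ω = 11.59 rad/s
Crank pin A relative to C: A = (d + r cosθ, r sinθ); lever angle φ = atan2(r sinθ, d + r cosθ).
Differentiating tanφ: φ̇ = rω(d cosθ + r)/(d² + r² + 2dr cosθ).
d² + r² + 2dr cosθ = |CA|² = 0.119799 m²;  d cosθ + r = +0.2737 m.
|ω_lever| = |0.1009·11.59·+0.2737| / 0.119799 = 2.6717 rad/s.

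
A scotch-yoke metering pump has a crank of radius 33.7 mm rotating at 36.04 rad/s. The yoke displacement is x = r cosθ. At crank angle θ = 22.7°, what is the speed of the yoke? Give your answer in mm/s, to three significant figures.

469

ω = 36.04 rad/s
x = r cosθ ⇒ ẋ = −rω sinθ.
|v| = rω|sinθ| = 0.0337·36.04·|sin 22.7°| = 0.4687 m/s = 468.7 mm/s.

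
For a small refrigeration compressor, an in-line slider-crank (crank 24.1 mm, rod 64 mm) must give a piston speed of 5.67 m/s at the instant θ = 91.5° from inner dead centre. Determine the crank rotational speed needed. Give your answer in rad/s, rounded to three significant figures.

For an in-line slider-crank, |v_piston| = rω|sinθ|·[1 + r cosθ/√(L² − r² sin²θ)].
With r = 0.0241 m, L = 0.064 m, θ = 91.5°: the bracketed kinematic factor |dx/dθ| = 0.023835 m.
ω = v/|dx/dθ| = 5.67/0.023835 = 237.88 rad/s.

238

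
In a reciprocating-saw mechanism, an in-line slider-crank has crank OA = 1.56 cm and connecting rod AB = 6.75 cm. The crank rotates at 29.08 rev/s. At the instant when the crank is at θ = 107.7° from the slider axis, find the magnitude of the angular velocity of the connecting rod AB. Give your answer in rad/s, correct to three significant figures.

ω = 182.7 rad/s (converted from 29.08 rev/s).
The rod makes angle φ with the slider axis where L sinφ = r sinθ; differentiating, L cosφ·φ̇ = r ω cosθ.
L cosφ = √(L² − r² sin²θ) = 0.065844 m.
|ω_rod| = r ω |cosθ| / √(L² − r² sin²θ) = 0.0156·182.7·0.30403/0.065844 = 13.162 rad/s.

13.2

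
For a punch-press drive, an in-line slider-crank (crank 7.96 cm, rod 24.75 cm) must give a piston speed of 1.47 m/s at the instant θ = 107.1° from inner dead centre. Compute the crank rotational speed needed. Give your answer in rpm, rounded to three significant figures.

205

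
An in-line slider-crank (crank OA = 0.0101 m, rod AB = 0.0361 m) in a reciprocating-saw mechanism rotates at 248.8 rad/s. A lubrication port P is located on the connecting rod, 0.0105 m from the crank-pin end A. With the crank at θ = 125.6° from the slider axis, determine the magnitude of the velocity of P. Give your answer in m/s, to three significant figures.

2.20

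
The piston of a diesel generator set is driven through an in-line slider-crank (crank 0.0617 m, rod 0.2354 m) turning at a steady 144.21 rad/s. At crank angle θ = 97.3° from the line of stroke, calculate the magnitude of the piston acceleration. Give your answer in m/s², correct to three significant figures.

500

ω = 144.2 rad/s
x(θ) = r cosθ + √(L² − r² sin²θ); with ω constant, a = ω²·d²x/dθ².
d²x/dθ² = −r cosθ − r²(cos2θ)/√u − r⁴ sin²2θ/(4u^{3/2}),  u = L² − r² sin²θ = 0.0516677 m².
Substituting r = 0.0617 m, L = 0.2354 m, θ = 97.3°: d²x/dθ² = +0.024027 m.
a = ω²·d²x/dθ² = (144.2)²·(+0.024027) = +499.69 m/s²;  |a| = 499.69 m/s².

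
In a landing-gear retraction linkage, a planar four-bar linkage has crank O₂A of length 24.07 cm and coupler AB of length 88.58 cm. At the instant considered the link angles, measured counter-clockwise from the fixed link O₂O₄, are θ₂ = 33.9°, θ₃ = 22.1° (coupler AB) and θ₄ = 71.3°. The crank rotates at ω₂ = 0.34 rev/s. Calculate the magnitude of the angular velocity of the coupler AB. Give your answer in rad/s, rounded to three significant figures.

0.466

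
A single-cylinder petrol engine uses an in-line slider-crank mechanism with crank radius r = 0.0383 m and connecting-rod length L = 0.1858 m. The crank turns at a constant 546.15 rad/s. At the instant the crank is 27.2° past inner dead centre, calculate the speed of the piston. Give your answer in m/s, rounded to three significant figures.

11.3

ω = 546.1 rad/s
For an in-line slider-crank, x = r cosθ + √(L² − r² sin²θ), so v = −rω sinθ·[1 + r cosθ/√(L² − r² sin²θ)].
With r = 0.0383 m, L = 0.1858 m, θ = 27.2°: √(L² − r² sin²θ) = 0.18497 m.
v = −0.0383·546.1·0.45710·[1 + 0.0383·0.88942/0.18497] = -11.322 m/s.
|v| = 11.322 m/s.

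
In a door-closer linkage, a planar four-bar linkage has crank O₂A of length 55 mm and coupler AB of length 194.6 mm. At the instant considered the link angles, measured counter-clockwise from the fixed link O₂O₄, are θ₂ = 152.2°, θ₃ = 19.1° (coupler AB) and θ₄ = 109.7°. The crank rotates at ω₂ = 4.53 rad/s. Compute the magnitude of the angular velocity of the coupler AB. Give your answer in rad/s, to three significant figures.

0.865

ω₂ = 4.53 rad/s
Differentiating the loop-closure r₂e^{iθ₂}+r₃e^{iθ₃}=r₁+r₄e^{iθ₄} gives r₂ω₂e^{iθ₂}+r₃ω₃e^{iθ₃}=r₄ω₄e^{iθ₄}.
Eliminating the other unknown: ω₃ = r₂ω₂ sin(θ₄−θ₂) / [r₃ sin(θ₃−θ₄)].
Numerator sine = -0.67559; denominator sine = -0.99995.
Result = 0.055·4.53·(-0.67559) / (0.1946·(-0.99995)) = +0.86502 rad/s; magnitude 0.86502 rad/s.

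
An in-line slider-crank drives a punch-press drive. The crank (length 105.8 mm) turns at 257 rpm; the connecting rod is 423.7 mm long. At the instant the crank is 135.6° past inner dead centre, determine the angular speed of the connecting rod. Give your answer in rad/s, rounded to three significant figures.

4.88

ω = 26.91 rad/s (converted from 257 rpm).
The rod makes angle φ with the slider axis where L sinφ = r sinθ; differentiating, L cosφ·φ̇ = r ω cosθ.
L cosφ = √(L² − r² sin²θ) = 0.41718 m.
|ω_rod| = r ω |cosθ| / √(L² − r² sin²θ) = 0.1058·26.91·0.71447/0.41718 = 4.8765 rad/s.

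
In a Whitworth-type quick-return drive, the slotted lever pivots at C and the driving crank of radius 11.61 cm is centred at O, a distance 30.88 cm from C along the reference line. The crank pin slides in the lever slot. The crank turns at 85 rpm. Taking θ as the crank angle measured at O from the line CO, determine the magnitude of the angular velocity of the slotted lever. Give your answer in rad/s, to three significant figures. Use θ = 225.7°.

ω = 8.901 rad/s (from 85 rpm).
Crank pin A relative to C: A = (d + r cosθ, r sinθ); lever angle φ = atan2(r sinθ, d + r cosθ).
Differentiating tanφ: φ̇ = rω(d cosθ + r)/(d² + r² + 2dr cosθ).
d² + r² + 2dr cosθ = |CA|² = 0.0587579 m²;  d cosθ + r = -0.099571 m.
|ω_lever| = |0.1161·8.901·-0.099571| / 0.0587579 = 1.7512 rad/s.

1.75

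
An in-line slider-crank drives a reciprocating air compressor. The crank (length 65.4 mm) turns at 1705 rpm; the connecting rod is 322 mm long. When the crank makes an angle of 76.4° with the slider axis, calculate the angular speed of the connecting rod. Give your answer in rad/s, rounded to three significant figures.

8.70

ω = 178.5 rad/s (converted from 1705 rpm).
The rod makes angle φ with the slider axis where L sinφ = r sinθ; differentiating, L cosφ·φ̇ = r ω cosθ.
L cosφ = √(L² − r² sin²θ) = 0.31566 m.
|ω_rod| = r ω |cosθ| / √(L² − r² sin²θ) = 0.0654·178.5·0.23514/0.31566 = 8.6984 rad/s.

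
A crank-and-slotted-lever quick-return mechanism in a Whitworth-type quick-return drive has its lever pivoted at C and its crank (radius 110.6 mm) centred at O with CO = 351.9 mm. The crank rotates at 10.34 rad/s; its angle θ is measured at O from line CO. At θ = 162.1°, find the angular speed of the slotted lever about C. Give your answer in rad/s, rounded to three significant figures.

4.14

ω = 10.34 rad/s
Crank pin A relative to C: A = (d + r cosθ, r sinθ); lever angle φ = atan2(r sinθ, d + r cosθ).
Differentiating tanφ: φ̇ = rω(d cosθ + r)/(d² + r² + 2dr cosθ).
d² + r² + 2dr cosθ = |CA|² = 0.0619936 m²;  d cosθ + r = -0.22427 m.
|ω_lever| = |0.1106·10.34·-0.22427| / 0.0619936 = 4.1371 rad/s.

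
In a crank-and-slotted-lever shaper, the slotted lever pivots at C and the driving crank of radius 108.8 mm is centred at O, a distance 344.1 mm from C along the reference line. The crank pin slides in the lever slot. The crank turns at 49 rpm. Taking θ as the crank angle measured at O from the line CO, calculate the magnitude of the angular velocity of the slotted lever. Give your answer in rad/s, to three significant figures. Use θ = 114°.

ω = 5.131 rad/s (from 49 rpm).
Crank pin A relative to C: A = (d + r cosθ, r sinθ); lever angle φ = atan2(r sinθ, d + r cosθ).
Differentiating tanφ: φ̇ = rω(d cosθ + r)/(d² + r² + 2dr cosθ).
d² + r² + 2dr cosθ = |CA|² = 0.0997874 m²;  d cosθ + r = -0.031158 m.
|ω_lever| = |0.1088·5.131·-0.031158| / 0.0997874 = 0.17432 rad/s.

0.174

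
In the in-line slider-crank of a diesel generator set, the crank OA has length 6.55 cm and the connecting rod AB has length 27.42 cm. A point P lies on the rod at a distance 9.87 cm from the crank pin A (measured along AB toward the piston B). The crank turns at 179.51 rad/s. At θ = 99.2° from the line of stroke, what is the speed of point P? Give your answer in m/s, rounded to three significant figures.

11.5

ω = 179.5 rad/s.  Crank-pin speed |V_A| = rω = 11.758 m/s, perpendicular to OA.
Rod angle: sinφ = −(r/L) sinθ ⇒ φ = -13.639°; ω_rod = −rω cosθ/√(L²−r²sin²θ) = +7.0548 rad/s.
V_P = V_A + ω_rod × AP, with AP = 0.0987 m along the rod.
Components: V_Px = −rω sinθ − a·ω_rod·sinφ = -11.442 m/s;  V_Py = rω cosθ + a·ω_rod·cosφ = -1.2032 m/s.
|V_P| = √(V_Px² + V_Py²) = 11.506 m/s.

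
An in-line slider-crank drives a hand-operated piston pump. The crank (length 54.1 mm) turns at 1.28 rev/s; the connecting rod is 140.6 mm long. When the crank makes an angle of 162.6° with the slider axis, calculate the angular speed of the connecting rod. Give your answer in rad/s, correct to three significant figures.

2.97

ω = 8.042 rad/s (converted from 1.28 rev/s).
The rod makes angle φ with the slider axis where L sinφ = r sinθ; differentiating, L cosφ·φ̇ = r ω cosθ.
L cosφ = √(L² − r² sin²θ) = 0.13967 m.
|ω_rod| = r ω |cosθ| / √(L² − r² sin²θ) = 0.0541·8.042·0.95424/0.13967 = 2.9727 rad/s.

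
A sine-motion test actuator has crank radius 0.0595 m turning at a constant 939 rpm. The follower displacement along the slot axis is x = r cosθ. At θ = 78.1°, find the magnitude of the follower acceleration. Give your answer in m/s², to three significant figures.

119

ω = 98.33 rad/s (from 939 rpm).
x = r cosθ ⇒ ẍ = −rω² cosθ (ω constant).
|a| = rω²|cosθ| = 0.0595·(98.33)²·|cos 78.1°| = 118.63 m/s².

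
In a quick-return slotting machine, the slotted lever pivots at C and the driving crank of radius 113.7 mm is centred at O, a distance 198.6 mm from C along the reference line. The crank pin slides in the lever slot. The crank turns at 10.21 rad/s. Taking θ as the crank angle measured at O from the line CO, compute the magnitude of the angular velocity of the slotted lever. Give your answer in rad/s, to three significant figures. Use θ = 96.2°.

ω = 10.21 rad/s
Crank pin A relative to C: A = (d + r cosθ, r sinθ); lever angle φ = atan2(r sinθ, d + r cosθ).
Differentiating tanφ: φ̇ = rω(d cosθ + r)/(d² + r² + 2dr cosθ).
d² + r² + 2dr cosθ = |CA|² = 0.0474922 m²;  d cosθ + r = +0.092251 m.
|ω_lever| = |0.1137·10.21·+0.092251| / 0.0474922 = 2.2549 rad/s.

2.25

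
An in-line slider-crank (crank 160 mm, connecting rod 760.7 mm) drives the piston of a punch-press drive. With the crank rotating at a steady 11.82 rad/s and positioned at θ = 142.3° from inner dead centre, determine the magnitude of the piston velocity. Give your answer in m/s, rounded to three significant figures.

0.962

ω = 11.82 rad/s
For an in-line slider-crank, x = r cosθ + √(L² − r² sin²θ), so v = −rω sinθ·[1 + r cosθ/√(L² − r² sin²θ)].
With r = 0.16 m, L = 0.7607 m, θ = 142.3°: √(L² − r² sin²θ) = 0.75438 m.
v = −0.16·11.82·0.61153·[1 + 0.16·-0.79122/0.75438] = -0.96244 m/s.
|v| = 0.96244 m/s.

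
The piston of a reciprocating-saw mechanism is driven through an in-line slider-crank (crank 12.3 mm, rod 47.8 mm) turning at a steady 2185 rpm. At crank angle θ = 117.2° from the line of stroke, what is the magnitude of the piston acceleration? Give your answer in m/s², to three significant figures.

ω = 2π·2185/60 = 228.8 rad/s
x(θ) = r cosθ + √(L² − r² sin²θ); with ω constant, a = ω²·d²x/dθ².
d²x/dθ² = −r cosθ − r²(cos2θ)/√u − r⁴ sin²2θ/(4u^{3/2}),  u = L² − r² sin²θ = 0.00216516 m².
Substituting r = 0.0123 m, L = 0.0478 m, θ = 117.2°: d²x/dθ² = +0.0074774 m.
a = ω²·d²x/dθ² = (228.8)²·(+0.0074774) = +391.48 m/s²;  |a| = 391.48 m/s².

391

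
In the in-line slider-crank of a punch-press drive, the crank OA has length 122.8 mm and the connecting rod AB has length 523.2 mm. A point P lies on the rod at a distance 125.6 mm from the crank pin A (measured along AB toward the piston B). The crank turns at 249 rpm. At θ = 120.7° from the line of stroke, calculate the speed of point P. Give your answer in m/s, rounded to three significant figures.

ω = 26.08 rad/s.  Crank-pin speed |V_A| = rω = 3.202 m/s, perpendicular to OA.
Rod angle: sinφ = −(r/L) sinθ ⇒ φ = -11.643°; ω_rod = −rω cosθ/√(L²−r²sin²θ) = +3.1902 rad/s.
V_P = V_A + ω_rod × AP, with AP = 0.1256 m along the rod.
Components: V_Px = −rω sinθ − a·ω_rod·sinφ = -2.6724 m/s;  V_Py = rω cosθ + a·ω_rod·cosφ = -1.2423 m/s.
|V_P| = √(V_Px² + V_Py²) = 2.9471 m/s.

2.95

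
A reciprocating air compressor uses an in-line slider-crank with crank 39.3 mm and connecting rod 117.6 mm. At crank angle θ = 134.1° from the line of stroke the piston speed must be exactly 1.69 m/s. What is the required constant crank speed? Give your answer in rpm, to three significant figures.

For an in-line slider-crank, |v_piston| = rω|sinθ|·[1 + r cosθ/√(L² − r² sin²θ)].
With r = 0.0393 m, L = 0.1176 m, θ = 134.1°: the bracketed kinematic factor |dx/dθ| = 0.021461 m.
ω = v/|dx/dθ| = 1.69/0.021461 = 78.746 rad/s.
N = 60ω/(2π) = 751.97 rpm.

752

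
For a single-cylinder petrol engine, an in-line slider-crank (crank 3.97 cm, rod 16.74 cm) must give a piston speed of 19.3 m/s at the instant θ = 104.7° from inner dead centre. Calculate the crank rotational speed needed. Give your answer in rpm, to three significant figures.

5120

For an in-line slider-crank, |v_piston| = rω|sinθ|·[1 + r cosθ/√(L² − r² sin²θ)].
With r = 0.0397 m, L = 0.1674 m, θ = 104.7°: the bracketed kinematic factor |dx/dθ| = 0.036026 m.
ω = v/|dx/dθ| = 19.3/0.036026 = 535.72 rad/s.
N = 60ω/(2π) = 5115.8 rpm.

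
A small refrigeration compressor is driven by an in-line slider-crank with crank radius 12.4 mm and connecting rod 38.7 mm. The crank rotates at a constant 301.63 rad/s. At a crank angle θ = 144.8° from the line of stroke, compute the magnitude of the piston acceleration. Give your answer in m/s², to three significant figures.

ω = 301.6 rad/s
x(θ) = r cosθ + √(L² − r² sin²θ); with ω constant, a = ω²·d²x/dθ².
d²x/dθ² = −r cosθ − r²(cos2θ)/√u − r⁴ sin²2θ/(4u^{3/2}),  u = L² − r² sin²θ = 0.0014466 m².
Substituting r = 0.0124 m, L = 0.0387 m, θ = 144.8°: d²x/dθ² = +0.0086811 m.
a = ω²·d²x/dθ² = (301.6)²·(+0.0086811) = +789.82 m/s²;  |a| = 789.82 m/s².

790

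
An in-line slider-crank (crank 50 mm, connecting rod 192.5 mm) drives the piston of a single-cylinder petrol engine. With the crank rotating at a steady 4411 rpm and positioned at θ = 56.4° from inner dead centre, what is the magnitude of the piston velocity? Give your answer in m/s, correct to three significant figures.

22.1

ω = 2π·4411/60 = 461.9 rad/s
For an in-line slider-crank, x = r cosθ + √(L² − r² sin²θ), so v = −rω sinθ·[1 + r cosθ/√(L² − r² sin²θ)].
With r = 0.05 m, L = 0.1925 m, θ = 56.4°: √(L² − r² sin²θ) = 0.18794 m.
v = −0.05·461.9·0.83292·[1 + 0.05·0.55339/0.18794] = -22.069 m/s.
|v| = 22.069 m/s.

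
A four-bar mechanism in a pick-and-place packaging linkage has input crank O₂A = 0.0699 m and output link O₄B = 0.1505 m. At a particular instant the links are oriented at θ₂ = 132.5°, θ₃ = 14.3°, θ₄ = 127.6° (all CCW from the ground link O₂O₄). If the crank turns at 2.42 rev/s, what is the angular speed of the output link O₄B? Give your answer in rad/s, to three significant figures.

6.78

ω₂ = 15.21 rad/s (from 2.42 rev/s).
Differentiating the loop-closure r₂e^{iθ₂}+r₃e^{iθ₃}=r₁+r₄e^{iθ₄} gives r₂ω₂e^{iθ₂}+r₃ω₃e^{iθ₃}=r₄ω₄e^{iθ₄}.
Eliminating the other unknown: ω₄ = r₂ω₂ sin(θ₂−θ₃) / [r₄ sin(θ₄−θ₃)].
Numerator sine = +0.88130; denominator sine = +0.91845.
Result = 0.0699·15.21·(+0.88130) / (0.1505·(+0.91845)) = +6.7765 rad/s; magnitude 6.7765 rad/s.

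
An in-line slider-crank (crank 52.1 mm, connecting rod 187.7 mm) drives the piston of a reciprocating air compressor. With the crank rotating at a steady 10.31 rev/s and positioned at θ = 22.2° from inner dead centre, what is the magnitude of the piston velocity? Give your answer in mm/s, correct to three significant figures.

1600

ω = 2π·10.3 = 64.78 rad/s
For an in-line slider-crank, x = r cosθ + √(L² − r² sin²θ), so v = −rω sinθ·[1 + r cosθ/√(L² − r² sin²θ)].
With r = 0.0521 m, L = 0.1877 m, θ = 22.2°: √(L² − r² sin²θ) = 0.18666 m.
v = −0.0521·64.78·0.37784·[1 + 0.0521·0.92587/0.18666] = -1.6048 m/s.
|v| = 1.6048 m/s = 1604.8 mm/s.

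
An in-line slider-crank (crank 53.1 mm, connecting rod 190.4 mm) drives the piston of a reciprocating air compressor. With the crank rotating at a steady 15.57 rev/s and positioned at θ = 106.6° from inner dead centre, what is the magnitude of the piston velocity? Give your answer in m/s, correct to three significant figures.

ω = 2π·15.6 = 97.83 rad/s
For an in-line slider-crank, x = r cosθ + √(L² − r² sin²θ), so v = −rω sinθ·[1 + r cosθ/√(L² − r² sin²θ)].
With r = 0.0531 m, L = 0.1904 m, θ = 106.6°: √(L² − r² sin²θ) = 0.18347 m.
v = −0.0531·97.83·0.95832·[1 + 0.0531·-0.28569/0.18347] = -4.5666 m/s.
|v| = 4.5666 m/s.

4.57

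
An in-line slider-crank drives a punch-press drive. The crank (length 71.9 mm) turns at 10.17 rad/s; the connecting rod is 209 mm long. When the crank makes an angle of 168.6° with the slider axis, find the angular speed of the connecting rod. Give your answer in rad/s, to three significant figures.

ω = 10.17 rad/s
The rod makes angle φ with the slider axis where L sinφ = r sinθ; differentiating, L cosφ·φ̇ = r ω cosθ.
L cosφ = √(L² − r² sin²θ) = 0.20852 m.
|ω_rod| = r ω |cosθ| / √(L² − r² sin²θ) = 0.0719·10.17·0.98027/0.20852 = 3.4376 rad/s.

3.44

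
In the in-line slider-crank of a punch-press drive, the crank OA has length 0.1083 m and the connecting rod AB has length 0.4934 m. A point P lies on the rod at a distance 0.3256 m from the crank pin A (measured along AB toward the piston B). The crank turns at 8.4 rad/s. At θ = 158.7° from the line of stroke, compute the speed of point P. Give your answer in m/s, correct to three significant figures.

0.406

ω = 8.4 rad/s.  Crank-pin speed |V_A| = rω = 0.90972 m/s, perpendicular to OA.
Rod angle: sinφ = −(r/L) sinθ ⇒ φ = -4.573°; ω_rod = −rω cosθ/√(L²−r²sin²θ) = +1.7233 rad/s.
V_P = V_A + ω_rod × AP, with AP = 0.3256 m along the rod.
Components: V_Px = −rω sinθ − a·ω_rod·sinφ = -0.28572 m/s;  V_Py = rω cosθ + a·ω_rod·cosφ = -0.28825 m/s.
|V_P| = √(V_Px² + V_Py²) = 0.40586 m/s.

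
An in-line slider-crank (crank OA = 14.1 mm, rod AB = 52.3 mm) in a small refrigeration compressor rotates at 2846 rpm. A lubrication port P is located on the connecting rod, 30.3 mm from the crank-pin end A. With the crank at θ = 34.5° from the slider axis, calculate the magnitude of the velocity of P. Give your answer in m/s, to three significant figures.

ω = 298 rad/s.  Crank-pin speed |V_A| = rω = 4.2023 m/s, perpendicular to OA.
Rod angle: sinφ = −(r/L) sinθ ⇒ φ = -8.784°; ω_rod = −rω cosθ/√(L²−r²sin²θ) = -67.004 rad/s.
V_P = V_A + ω_rod × AP, with AP = 0.0303 m along the rod.
Components: V_Px = −rω sinθ − a·ω_rod·sinφ = -2.6902 m/s;  V_Py = rω cosθ + a·ω_rod·cosφ = +1.4568 m/s.
|V_P| = √(V_Px² + V_Py²) = 3.0593 m/s.

3.06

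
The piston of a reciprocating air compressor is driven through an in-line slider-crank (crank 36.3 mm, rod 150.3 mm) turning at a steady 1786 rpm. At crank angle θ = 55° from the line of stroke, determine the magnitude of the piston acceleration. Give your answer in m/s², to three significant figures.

626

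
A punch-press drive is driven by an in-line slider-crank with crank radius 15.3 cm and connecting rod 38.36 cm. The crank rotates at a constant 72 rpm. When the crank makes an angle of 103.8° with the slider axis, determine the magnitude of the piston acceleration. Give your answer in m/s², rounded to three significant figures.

ω = 2π·72/60 = 7.54 rad/s
x(θ) = r cosθ + √(L² − r² sin²θ); with ω constant, a = ω²·d²x/dθ².
d²x/dθ² = −r cosθ − r²(cos2θ)/√u − r⁴ sin²2θ/(4u^{3/2}),  u = L² − r² sin²θ = 0.125072 m².
Substituting r = 0.153 m, L = 0.3836 m, θ = 103.8°: d²x/dθ² = +0.09449 m.
a = ω²·d²x/dθ² = (7.54)²·(+0.09449) = +5.3717 m/s²;  |a| = 5.3717 m/s².

5.37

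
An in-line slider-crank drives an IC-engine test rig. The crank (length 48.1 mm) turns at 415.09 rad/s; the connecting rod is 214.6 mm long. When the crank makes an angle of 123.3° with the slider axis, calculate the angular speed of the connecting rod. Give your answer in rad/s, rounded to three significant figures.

52.0

ω = 415.1 rad/s
The rod makes angle φ with the slider axis where L sinφ = r sinθ; differentiating, L cosφ·φ̇ = r ω cosθ.
L cosφ = √(L² − r² sin²θ) = 0.2108 m.
|ω_rod| = r ω |cosθ| / √(L² − r² sin²θ) = 0.0481·415.1·0.54902/0.2108 = 52 rad/s.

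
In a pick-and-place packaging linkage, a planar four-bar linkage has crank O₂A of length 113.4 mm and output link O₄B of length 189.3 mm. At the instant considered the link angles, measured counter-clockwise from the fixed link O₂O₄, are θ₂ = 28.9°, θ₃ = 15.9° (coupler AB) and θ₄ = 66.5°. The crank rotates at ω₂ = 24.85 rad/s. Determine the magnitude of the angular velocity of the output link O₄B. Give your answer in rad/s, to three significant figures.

ω₂ = 24.85 rad/s
Differentiating the loop-closure r₂e^{iθ₂}+r₃e^{iθ₃}=r₁+r₄e^{iθ₄} gives r₂ω₂e^{iθ₂}+r₃ω₃e^{iθ₃}=r₄ω₄e^{iθ₄}.
Eliminating the other unknown: ω₄ = r₂ω₂ sin(θ₂−θ₃) / [r₄ sin(θ₄−θ₃)].
Numerator sine = +0.22495; denominator sine = +0.77273.
Result = 0.1134·24.85·(+0.22495) / (0.1893·(+0.77273)) = +4.3336 rad/s; magnitude 4.3336 rad/s.

4.33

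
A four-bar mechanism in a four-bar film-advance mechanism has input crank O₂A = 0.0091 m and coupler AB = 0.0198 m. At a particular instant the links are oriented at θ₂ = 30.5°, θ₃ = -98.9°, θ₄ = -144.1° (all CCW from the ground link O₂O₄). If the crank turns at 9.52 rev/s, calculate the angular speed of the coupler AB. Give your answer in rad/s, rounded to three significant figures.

ω₂ = 59.82 rad/s (from 9.52 rev/s).
Differentiating the loop-closure r₂e^{iθ₂}+r₃e^{iθ₃}=r₁+r₄e^{iθ₄} gives r₂ω₂e^{iθ₂}+r₃ω₃e^{iθ₃}=r₄ω₄e^{iθ₄}.
Eliminating the other unknown: ω₃ = r₂ω₂ sin(θ₄−θ₂) / [r₃ sin(θ₃−θ₄)].
Numerator sine = -0.09411; denominator sine = +0.70957.
Result = 0.0091·59.82·(-0.09411) / (0.0198·(+0.70957)) = -3.6461 rad/s; magnitude 3.6461 rad/s.

3.65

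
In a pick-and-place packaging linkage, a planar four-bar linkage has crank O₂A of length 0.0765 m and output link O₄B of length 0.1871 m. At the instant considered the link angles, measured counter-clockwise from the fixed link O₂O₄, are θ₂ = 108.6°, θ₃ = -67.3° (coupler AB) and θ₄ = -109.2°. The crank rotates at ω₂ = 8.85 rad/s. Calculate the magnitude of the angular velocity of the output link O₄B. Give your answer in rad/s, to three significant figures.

ω₂ = 8.85 rad/s
Differentiating the loop-closure r₂e^{iθ₂}+r₃e^{iθ₃}=r₁+r₄e^{iθ₄} gives r₂ω₂e^{iθ₂}+r₃ω₃e^{iθ₃}=r₄ω₄e^{iθ₄}.
Eliminating the other unknown: ω₄ = r₂ω₂ sin(θ₂−θ₃) / [r₄ sin(θ₄−θ₃)].
Numerator sine = +0.07150; denominator sine = -0.66783.
Result = 0.0765·8.85·(+0.07150) / (0.1871·(-0.66783)) = -0.38739 rad/s; magnitude 0.38739 rad/s.

0.387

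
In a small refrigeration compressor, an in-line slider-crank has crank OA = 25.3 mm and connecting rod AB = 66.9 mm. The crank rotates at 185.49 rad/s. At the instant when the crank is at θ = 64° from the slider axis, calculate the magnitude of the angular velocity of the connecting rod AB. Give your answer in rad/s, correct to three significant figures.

32.7

ω = 185.5 rad/s
The rod makes angle φ with the slider axis where L sinφ = r sinθ; differentiating, L cosφ·φ̇ = r ω cosθ.
L cosφ = √(L² − r² sin²θ) = 0.062917 m.
|ω_rod| = r ω |cosθ| / √(L² − r² sin²θ) = 0.0253·185.5·0.43837/0.062917 = 32.698 rad/s.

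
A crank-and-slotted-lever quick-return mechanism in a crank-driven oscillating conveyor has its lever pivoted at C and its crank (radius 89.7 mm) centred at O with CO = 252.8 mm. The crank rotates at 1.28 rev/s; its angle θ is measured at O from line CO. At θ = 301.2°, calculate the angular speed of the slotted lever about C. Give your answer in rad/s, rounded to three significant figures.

ω = 8.042 rad/s (from 1.28 rev/s).
Crank pin A relative to C: A = (d + r cosθ, r sinθ); lever angle φ = atan2(r sinθ, d + r cosθ).
Differentiating tanφ: φ̇ = rω(d cosθ + r)/(d² + r² + 2dr cosθ).
d² + r² + 2dr cosθ = |CA|² = 0.0954477 m²;  d cosθ + r = +0.22066 m.
|ω_lever| = |0.0897·8.042·+0.22066| / 0.0954477 = 1.6678 rad/s.

1.67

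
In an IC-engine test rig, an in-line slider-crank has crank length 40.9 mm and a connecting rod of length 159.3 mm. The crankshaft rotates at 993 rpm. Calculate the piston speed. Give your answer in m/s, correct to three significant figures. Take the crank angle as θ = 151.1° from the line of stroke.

1.59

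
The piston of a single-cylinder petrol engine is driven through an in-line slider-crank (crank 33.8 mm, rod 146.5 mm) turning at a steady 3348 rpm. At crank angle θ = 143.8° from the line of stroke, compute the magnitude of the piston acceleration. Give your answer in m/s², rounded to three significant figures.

3050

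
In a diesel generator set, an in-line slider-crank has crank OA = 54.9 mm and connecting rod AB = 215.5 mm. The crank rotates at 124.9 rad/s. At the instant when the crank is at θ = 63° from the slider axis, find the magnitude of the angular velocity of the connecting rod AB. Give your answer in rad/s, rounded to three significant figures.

ω = 124.9 rad/s
The rod makes angle φ with the slider axis where L sinφ = r sinθ; differentiating, L cosφ·φ̇ = r ω cosθ.
L cosφ = √(L² − r² sin²θ) = 0.20987 m.
|ω_rod| = r ω |cosθ| / √(L² − r² sin²θ) = 0.0549·124.9·0.45399/0.20987 = 14.833 rad/s.

14.8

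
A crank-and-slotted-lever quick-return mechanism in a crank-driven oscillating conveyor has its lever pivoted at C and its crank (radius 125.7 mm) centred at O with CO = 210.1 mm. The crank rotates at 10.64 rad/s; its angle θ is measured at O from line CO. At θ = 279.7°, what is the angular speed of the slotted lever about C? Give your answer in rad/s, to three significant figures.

3.13

ω = 10.64 rad/s
Crank pin A relative to C: A = (d + r cosθ, r sinθ); lever angle φ = atan2(r sinθ, d + r cosθ).
Differentiating tanφ: φ̇ = rω(d cosθ + r)/(d² + r² + 2dr cosθ).
d² + r² + 2dr cosθ = |CA|² = 0.068842 m²;  d cosθ + r = +0.1611 m.
|ω_lever| = |0.1257·10.64·+0.1611| / 0.068842 = 3.1298 rad/s.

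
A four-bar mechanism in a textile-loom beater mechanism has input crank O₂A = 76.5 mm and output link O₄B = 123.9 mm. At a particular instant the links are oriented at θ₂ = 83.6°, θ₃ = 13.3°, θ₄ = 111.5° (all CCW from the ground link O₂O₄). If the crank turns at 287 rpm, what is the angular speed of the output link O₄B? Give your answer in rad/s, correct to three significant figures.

17.7

ω₂ = 30.05 rad/s (from 287 rpm).
Differentiating the loop-closure r₂e^{iθ₂}+r₃e^{iθ₃}=r₁+r₄e^{iθ₄} gives r₂ω₂e^{iθ₂}+r₃ω₃e^{iθ₃}=r₄ω₄e^{iθ₄}.
Eliminating the other unknown: ω₄ = r₂ω₂ sin(θ₂−θ₃) / [r₄ sin(θ₄−θ₃)].
Numerator sine = +0.94147; denominator sine = +0.98978.
Result = 0.0765·30.05·(+0.94147) / (0.1239·(+0.98978)) = +17.651 rad/s; magnitude 17.651 rad/s.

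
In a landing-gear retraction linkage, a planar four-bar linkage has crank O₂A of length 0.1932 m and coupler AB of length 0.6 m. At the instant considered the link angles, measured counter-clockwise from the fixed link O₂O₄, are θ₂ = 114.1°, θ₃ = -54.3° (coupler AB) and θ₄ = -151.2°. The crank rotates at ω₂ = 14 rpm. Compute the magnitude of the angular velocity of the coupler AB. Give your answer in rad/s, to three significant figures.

ω₂ = 1.466 rad/s (from 14 rpm).
Differentiating the loop-closure r₂e^{iθ₂}+r₃e^{iθ₃}=r₁+r₄e^{iθ₄} gives r₂ω₂e^{iθ₂}+r₃ω₃e^{iθ₃}=r₄ω₄e^{iθ₄}.
Eliminating the other unknown: ω₃ = r₂ω₂ sin(θ₄−θ₂) / [r₃ sin(θ₃−θ₄)].
Numerator sine = +0.99664; denominator sine = +0.99276.
Result = 0.1932·1.466·(+0.99664) / (0.6·(+0.99276)) = +0.47392 rad/s; magnitude 0.47392 rad/s.

0.474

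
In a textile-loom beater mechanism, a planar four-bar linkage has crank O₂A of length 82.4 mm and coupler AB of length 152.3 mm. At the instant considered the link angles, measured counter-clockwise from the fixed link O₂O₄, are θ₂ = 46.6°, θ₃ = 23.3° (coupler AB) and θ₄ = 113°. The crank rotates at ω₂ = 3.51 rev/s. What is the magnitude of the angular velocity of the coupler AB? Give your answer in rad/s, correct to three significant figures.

10.9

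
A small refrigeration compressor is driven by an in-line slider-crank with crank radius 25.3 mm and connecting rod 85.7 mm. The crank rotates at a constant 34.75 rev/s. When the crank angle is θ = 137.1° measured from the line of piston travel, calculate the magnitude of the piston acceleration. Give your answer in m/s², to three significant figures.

849

ω = 2π·34.8 = 218.3 rad/s
x(θ) = r cosθ + √(L² − r² sin²θ); with ω constant, a = ω²·d²x/dθ².
d²x/dθ² = −r cosθ − r²(cos2θ)/√u − r⁴ sin²2θ/(4u^{3/2}),  u = L² − r² sin²θ = 0.00704788 m².
Substituting r = 0.0253 m, L = 0.0857 m, θ = 137.1°: d²x/dθ² = +0.017803 m.
a = ω²·d²x/dθ² = (218.3)²·(+0.017803) = +848.7 m/s²;  |a| = 848.7 m/s².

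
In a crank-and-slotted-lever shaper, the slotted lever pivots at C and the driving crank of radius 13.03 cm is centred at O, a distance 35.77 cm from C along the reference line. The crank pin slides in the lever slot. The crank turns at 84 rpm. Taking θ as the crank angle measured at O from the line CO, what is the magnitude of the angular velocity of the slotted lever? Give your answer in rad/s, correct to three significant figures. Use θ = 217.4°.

ω = 8.796 rad/s (from 84 rpm).
Crank pin A relative to C: A = (d + r cosθ, r sinθ); lever angle φ = atan2(r sinθ, d + r cosθ).
Differentiating tanφ: φ̇ = rω(d cosθ + r)/(d² + r² + 2dr cosθ).
d² + r² + 2dr cosθ = |CA|² = 0.0708747 m²;  d cosθ + r = -0.15386 m.
|ω_lever| = |0.1303·8.796·-0.15386| / 0.0708747 = 2.4882 rad/s.

2.49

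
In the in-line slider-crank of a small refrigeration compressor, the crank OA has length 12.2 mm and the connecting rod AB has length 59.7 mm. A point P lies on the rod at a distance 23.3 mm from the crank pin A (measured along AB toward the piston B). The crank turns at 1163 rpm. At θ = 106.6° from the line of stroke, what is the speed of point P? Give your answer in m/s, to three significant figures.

1.41

ω = 121.8 rad/s.  Crank-pin speed |V_A| = rω = 1.4858 m/s, perpendicular to OA.
Rod angle: sinφ = −(r/L) sinθ ⇒ φ = -11.294°; ω_rod = −rω cosθ/√(L²−r²sin²θ) = +7.2507 rad/s.
V_P = V_A + ω_rod × AP, with AP = 0.0233 m along the rod.
Components: V_Px = −rω sinθ − a·ω_rod·sinφ = -1.3908 m/s;  V_Py = rω cosθ + a·ω_rod·cosφ = -0.25881 m/s.
|V_P| = √(V_Px² + V_Py²) = 1.4147 m/s.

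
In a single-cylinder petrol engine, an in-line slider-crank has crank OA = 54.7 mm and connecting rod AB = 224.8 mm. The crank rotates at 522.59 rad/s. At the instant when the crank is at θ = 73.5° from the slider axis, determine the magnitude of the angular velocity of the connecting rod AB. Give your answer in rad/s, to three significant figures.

ω = 522.6 rad/s
The rod makes angle φ with the slider axis where L sinφ = r sinθ; differentiating, L cosφ·φ̇ = r ω cosθ.
L cosφ = √(L² − r² sin²θ) = 0.2186 m.
|ω_rod| = r ω |cosθ| / √(L² − r² sin²θ) = 0.0547·522.6·0.28402/0.2186 = 37.14 rad/s.

37.1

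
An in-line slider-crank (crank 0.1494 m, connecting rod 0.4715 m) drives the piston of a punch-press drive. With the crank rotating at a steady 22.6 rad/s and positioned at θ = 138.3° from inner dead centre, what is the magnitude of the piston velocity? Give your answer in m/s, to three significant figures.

ω = 22.6 rad/s
For an in-line slider-crank, x = r cosθ + √(L² − r² sin²θ), so v = −rω sinθ·[1 + r cosθ/√(L² − r² sin²θ)].
With r = 0.1494 m, L = 0.4715 m, θ = 138.3°: √(L² − r² sin²θ) = 0.46091 m.
v = −0.1494·22.6·0.66523·[1 + 0.1494·-0.74664/0.46091] = -1.7025 m/s.
|v| = 1.7025 m/s.

1.70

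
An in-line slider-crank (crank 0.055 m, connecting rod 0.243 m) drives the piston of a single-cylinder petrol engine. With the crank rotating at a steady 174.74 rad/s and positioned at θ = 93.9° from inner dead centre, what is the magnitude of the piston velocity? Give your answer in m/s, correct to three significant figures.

ω = 174.7 rad/s
For an in-line slider-crank, x = r cosθ + √(L² − r² sin²θ), so v = −rω sinθ·[1 + r cosθ/√(L² − r² sin²θ)].
With r = 0.055 m, L = 0.243 m, θ = 93.9°: √(L² − r² sin²θ) = 0.23672 m.
v = −0.055·174.7·0.99768·[1 + 0.055·-0.06802/0.23672] = -9.4369 m/s.
|v| = 9.4369 m/s.

9.44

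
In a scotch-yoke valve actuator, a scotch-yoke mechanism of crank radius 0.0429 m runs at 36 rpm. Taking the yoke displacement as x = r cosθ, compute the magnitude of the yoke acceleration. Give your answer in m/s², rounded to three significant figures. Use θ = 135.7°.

ω = 3.77 rad/s (from 36 rpm).
x = r cosθ ⇒ ẍ = −rω² cosθ (ω constant).
|a| = rω²|cosθ| = 0.0429·(3.77)²·|cos 135.7°| = 0.43636 m/s².

0.436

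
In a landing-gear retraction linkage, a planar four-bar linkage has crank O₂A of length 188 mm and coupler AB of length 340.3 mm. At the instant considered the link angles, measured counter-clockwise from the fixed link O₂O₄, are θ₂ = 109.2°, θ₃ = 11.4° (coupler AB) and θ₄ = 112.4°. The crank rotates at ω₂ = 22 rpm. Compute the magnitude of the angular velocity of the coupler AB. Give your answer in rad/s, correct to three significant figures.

ω₂ = 2.304 rad/s (from 22 rpm).
Differentiating the loop-closure r₂e^{iθ₂}+r₃e^{iθ₃}=r₁+r₄e^{iθ₄} gives r₂ω₂e^{iθ₂}+r₃ω₃e^{iθ₃}=r₄ω₄e^{iθ₄}.
Eliminating the other unknown: ω₃ = r₂ω₂ sin(θ₄−θ₂) / [r₃ sin(θ₃−θ₄)].
Numerator sine = +0.05582; denominator sine = -0.98163.
Result = 0.188·2.304·(+0.05582) / (0.3403·(-0.98163)) = -0.072377 rad/s; magnitude 0.072377 rad/s.

0.0724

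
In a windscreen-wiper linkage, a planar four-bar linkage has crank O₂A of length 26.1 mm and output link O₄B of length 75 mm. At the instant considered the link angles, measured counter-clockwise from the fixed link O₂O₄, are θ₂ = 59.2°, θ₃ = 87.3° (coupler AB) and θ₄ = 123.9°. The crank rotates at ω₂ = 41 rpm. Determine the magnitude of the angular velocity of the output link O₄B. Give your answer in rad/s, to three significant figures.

1.18

ω₂ = 4.294 rad/s (from 41 rpm).
Differentiating the loop-closure r₂e^{iθ₂}+r₃e^{iθ₃}=r₁+r₄e^{iθ₄} gives r₂ω₂e^{iθ₂}+r₃ω₃e^{iθ₃}=r₄ω₄e^{iθ₄}.
Eliminating the other unknown: ω₄ = r₂ω₂ sin(θ₂−θ₃) / [r₄ sin(θ₄−θ₃)].
Numerator sine = -0.47101; denominator sine = +0.59622.
Result = 0.0261·4.294·(-0.47101) / (0.075·(+0.59622)) = -1.1804 rad/s; magnitude 1.1804 rad/s.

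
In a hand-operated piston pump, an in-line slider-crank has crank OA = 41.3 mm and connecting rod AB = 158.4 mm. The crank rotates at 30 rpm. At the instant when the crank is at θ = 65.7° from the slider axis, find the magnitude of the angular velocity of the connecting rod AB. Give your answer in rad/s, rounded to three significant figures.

0.347

ω = 3.142 rad/s (converted from 30 rpm).
The rod makes angle φ with the slider axis where L sinφ = r sinθ; differentiating, L cosφ·φ̇ = r ω cosθ.
L cosφ = √(L² − r² sin²θ) = 0.15386 m.
|ω_rod| = r ω |cosθ| / √(L² − r² sin²θ) = 0.0413·3.142·0.41151/0.15386 = 0.34702 rad/s.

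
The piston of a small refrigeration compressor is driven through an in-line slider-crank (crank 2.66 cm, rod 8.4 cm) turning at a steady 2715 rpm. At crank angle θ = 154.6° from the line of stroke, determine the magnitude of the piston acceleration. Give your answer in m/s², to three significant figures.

1500

ω = 2π·2715/60 = 284.3 rad/s
x(θ) = r cosθ + √(L² − r² sin²θ); with ω constant, a = ω²·d²x/dθ².
d²x/dθ² = −r cosθ − r²(cos2θ)/√u − r⁴ sin²2θ/(4u^{3/2}),  u = L² − r² sin²θ = 0.00692582 m².
Substituting r = 0.0266 m, L = 0.084 m, θ = 154.6°: d²x/dθ² = +0.018525 m.
a = ω²·d²x/dθ² = (284.3)²·(+0.018525) = +1497.4 m/s²;  |a| = 1497.4 m/s².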